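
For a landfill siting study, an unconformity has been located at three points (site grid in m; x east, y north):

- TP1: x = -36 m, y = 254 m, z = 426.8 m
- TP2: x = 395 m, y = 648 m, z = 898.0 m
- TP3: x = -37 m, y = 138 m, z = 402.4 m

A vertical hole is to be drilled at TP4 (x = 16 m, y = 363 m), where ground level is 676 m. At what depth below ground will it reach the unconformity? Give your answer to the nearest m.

180 m

Two edge vectors: TP1→TP2 = (431, 394, 471.2), TP1→TP3 = (-1, -116, -24.4).
Normal n = (TP1→TP2) × (TP1→TP3) = (45045.6, 10045.2, -49602).
So ∂z/∂x = −n_x/n_z = 0.90814 and ∂z/∂y = −n_y/n_z = 0.20252.
Intercept c from TP1: 426.8 + 32.69 − 51.44 = 408.05.
At (16, 363): z_contact = 14.5 + 73.5 + 408.05 = 496.1 m.
Depth below ground = 676 − 496.1 = 180 m.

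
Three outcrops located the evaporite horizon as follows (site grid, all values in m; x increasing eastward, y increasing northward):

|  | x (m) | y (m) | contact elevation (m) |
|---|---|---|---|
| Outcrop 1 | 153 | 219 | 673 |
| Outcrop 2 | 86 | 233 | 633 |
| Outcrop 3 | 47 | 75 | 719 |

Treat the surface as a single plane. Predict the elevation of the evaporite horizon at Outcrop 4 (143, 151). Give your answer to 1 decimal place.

Two edge vectors: Outcrop 1→Outcrop 2 = (-67, 14, -40), Outcrop 1→Outcrop 3 = (-106, -144, 46).
Normal n = (Outcrop 1→Outcrop 2) × (Outcrop 1→Outcrop 3) = (-5116, 7322, 11132).
So ∂z/∂x = −n_x/n_z = 0.45958 and ∂z/∂y = −n_y/n_z = −0.65774.
Intercept c from Outcrop 1: 673 − 70.32 + 144.05 = 746.73.
At (143, 151): z = 65.7 − 99.3 + 746.73 = 713.1 m.

713.1 m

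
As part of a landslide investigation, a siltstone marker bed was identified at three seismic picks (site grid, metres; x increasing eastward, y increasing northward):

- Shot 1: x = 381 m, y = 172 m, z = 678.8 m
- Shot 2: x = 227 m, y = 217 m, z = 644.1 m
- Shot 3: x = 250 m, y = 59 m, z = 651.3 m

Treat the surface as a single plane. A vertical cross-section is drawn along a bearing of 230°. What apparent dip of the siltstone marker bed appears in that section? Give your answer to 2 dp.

Let the plane be z = a·x + b·y + c.
Shot 2−Shot 1: −154a + 45b = −34.7;  Shot 3−Shot 1: −131a − 113b = −27.5.
Solving gives a = 0.22143, b = −0.01334.
Unit vector along 230° is (sin 230°, cos 230°) = (-0.7660, -0.6428).
Slope in that direction = a·(-0.7660) + b·(-0.6428) = −0.16105.
Apparent dip = arctan|0.16105| = 9.15° (true dip is 12.5°, so apparent ≤ true as expected).

9.15°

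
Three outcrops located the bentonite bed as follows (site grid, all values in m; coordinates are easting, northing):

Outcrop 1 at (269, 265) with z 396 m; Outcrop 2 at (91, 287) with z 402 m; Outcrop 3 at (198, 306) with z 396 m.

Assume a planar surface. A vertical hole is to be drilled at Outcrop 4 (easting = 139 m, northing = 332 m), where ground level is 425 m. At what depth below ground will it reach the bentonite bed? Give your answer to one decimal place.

28.4 m

Let the plane be z = a·easting + b·northing + c.
Outcrop 2−Outcrop 1: −178a + 22b = 6;  Outcrop 3−Outcrop 1: −71a + 41b = 0.
Solving gives a = −0.04289, b = −0.07427.
Then c = 396 − a·269 − b·265 = 427.22.
At (139, 332): z_contact = −5.96 − 24.66 + 427.22 = 396.60 m.
Depth below ground = 425 − 396.60 = 28.4 m.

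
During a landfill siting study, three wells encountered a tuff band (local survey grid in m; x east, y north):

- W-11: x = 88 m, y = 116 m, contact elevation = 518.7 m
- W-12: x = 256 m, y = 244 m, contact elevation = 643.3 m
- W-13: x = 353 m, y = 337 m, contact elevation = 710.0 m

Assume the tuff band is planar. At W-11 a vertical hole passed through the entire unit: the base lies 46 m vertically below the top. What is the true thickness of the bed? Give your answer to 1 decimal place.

Two edge vectors: W-11→W-12 = (168, 128, 124.6), W-11→W-13 = (265, 221, 191.3).
Normal n = (W-11→W-12) × (W-11→W-13) = (-3050.2, 880.6, 3208).
So ∂z/∂x = −n_x/n_z = 0.95081 and ∂z/∂y = −n_y/n_z = −0.27450.
|∇z| = √(a²+b²) = 0.98964, so dip δ = arctan(0.98964) = 44.70°.
True thickness = vertical thickness × cos δ = 46 × cos 44.70° = 32.7 m.

32.7 m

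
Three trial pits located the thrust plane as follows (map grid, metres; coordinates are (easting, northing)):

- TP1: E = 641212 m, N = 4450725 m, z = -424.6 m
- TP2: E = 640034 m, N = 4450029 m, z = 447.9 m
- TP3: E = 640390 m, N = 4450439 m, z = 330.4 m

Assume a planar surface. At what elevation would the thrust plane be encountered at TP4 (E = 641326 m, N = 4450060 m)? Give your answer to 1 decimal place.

-1045.2 m

Let the plane be z = a·E + b·N + c.
TP2−TP1: −1178a − 696b = 872.5;  TP3−TP1: −822a − 286b = 755.
Solving gives a = −1.173215592, b = 0.732109148.
Then c = -424.6 − a·641212 − b·4450725 = −2506561.17.
At (641326, 4450060): z = −752413.7 + 3257929.6 − 2506561.17 = -1045.2 m.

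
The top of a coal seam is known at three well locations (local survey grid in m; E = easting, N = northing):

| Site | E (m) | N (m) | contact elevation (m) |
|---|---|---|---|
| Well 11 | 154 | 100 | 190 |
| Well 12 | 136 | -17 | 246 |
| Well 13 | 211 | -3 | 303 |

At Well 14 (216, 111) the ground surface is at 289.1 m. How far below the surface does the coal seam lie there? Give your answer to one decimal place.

51.6 m

Two edge vectors: Well 11→Well 12 = (-18, -117, 56), Well 11→Well 13 = (57, -103, 113).
Normal n = (Well 11→Well 12) × (Well 11→Well 13) = (-7453, 5226, 8523).
So ∂z/∂E = −n_x/n_z = 0.87446 and ∂z/∂N = −n_y/n_z = −0.61316.
Intercept c from Well 11: 190 − 134.67 + 61.32 = 116.65.
At (216, 111): z_contact = 188.88 − 68.06 + 116.65 = 237.47 m.
Depth below ground = 289.1 − 237.47 = 51.6 m.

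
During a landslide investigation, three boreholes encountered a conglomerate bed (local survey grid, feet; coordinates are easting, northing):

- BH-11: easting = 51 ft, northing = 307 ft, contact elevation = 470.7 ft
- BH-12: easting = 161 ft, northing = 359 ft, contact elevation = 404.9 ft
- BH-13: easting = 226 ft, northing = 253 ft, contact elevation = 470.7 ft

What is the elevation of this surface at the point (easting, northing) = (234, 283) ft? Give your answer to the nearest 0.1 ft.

445.8 ft

Let the plane be z = a·easting + b·northing + c.
BH-12−BH-11: 110a + 52b = −65.8;  BH-13−BH-11: 175a − 54b = 0.
Solving gives a = −0.23625, b = −0.76563.
Then c = 470.7 − a·51 − b·307 = 717.80.
At (234, 283): z = −55.3 − 216.7 + 717.80 = 445.8 ft.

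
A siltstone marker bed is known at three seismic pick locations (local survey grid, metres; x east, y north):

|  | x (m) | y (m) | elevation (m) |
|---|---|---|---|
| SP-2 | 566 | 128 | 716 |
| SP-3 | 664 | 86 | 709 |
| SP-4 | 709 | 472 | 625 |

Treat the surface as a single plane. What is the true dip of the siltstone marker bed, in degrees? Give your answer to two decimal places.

Two edge vectors: SP-2→SP-3 = (98, -42, -7), SP-2→SP-4 = (143, 344, -91).
Normal n = (SP-2→SP-3) × (SP-2→SP-4) = (6230, 7917, 39718).
So ∂z/∂x = −n_x/n_z = −0.15686 and ∂z/∂y = −n_y/n_z = −0.19933.
Gradient magnitude |∇z| = √(a² + b²) = √(0.02460 + 0.03973) = 0.25365.
True dip = arctan(0.25365) = 14.23°, dipping toward NE (azimuth ≈ 038°).

14.23°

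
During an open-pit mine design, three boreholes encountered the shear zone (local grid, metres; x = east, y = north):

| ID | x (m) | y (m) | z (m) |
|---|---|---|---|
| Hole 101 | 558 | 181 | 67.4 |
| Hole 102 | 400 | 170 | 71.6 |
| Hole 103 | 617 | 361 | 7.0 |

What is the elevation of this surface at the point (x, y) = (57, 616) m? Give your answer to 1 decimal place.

Two edge vectors: Hole 101→Hole 102 = (-158, -11, 4.2), Hole 101→Hole 103 = (59, 180, -60.4).
Normal n = (Hole 101→Hole 102) × (Hole 101→Hole 103) = (-91.6, -9295.4, -27791).
So ∂z/∂x = −n_x/n_z = −0.00330 and ∂z/∂y = −n_y/n_z = −0.33448.
Intercept c from Hole 101: 67.4 + 1.84 + 60.54 = 129.78.
At (57, 616): z = −0.2 − 206.0 + 129.78 = -76.4 m.

-76.4 m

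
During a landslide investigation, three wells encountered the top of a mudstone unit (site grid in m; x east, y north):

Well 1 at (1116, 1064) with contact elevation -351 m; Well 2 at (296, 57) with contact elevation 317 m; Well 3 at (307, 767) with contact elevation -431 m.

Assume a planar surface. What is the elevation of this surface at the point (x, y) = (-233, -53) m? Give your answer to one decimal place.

175.3 m

Let the plane be z = a·x + b·y + c.
Well 2−Well 1: −820a − 1007b = 668;  Well 3−Well 1: −809a − 297b = −80.
Solving gives a = 0.488434, b = −1.061088.
Then c = -351 − a·1116 − b·1064 = 232.91.
At (-233, -53): z = −113.8 + 56.2 + 232.91 = 175.3 m.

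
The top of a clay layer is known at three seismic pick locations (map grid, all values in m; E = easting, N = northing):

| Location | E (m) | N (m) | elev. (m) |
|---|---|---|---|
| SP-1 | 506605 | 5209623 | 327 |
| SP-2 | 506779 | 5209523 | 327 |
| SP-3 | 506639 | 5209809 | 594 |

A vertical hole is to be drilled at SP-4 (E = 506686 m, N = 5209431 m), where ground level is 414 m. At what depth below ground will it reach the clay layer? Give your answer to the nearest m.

276 m

Two edge vectors: SP-1→SP-2 = (174, -100, 0), SP-1→SP-3 = (34, 186, 267).
Normal n = (SP-1→SP-2) × (SP-1→SP-3) = (-26700, -46458, 35764).
So ∂z/∂E = −n_x/n_z = 0.74656079 and ∂z/∂N = −n_y/n_z = 1.29901577.
Intercept c from SP-1: 327 − 378211.43 − 6767382.43 = −7145266.86.
At (506686, 5209431): z_contact = 378271.9 + 6767133.0 − 7145266.86 = 138.1 m.
Depth below ground = 414 − 138.1 = 276 m.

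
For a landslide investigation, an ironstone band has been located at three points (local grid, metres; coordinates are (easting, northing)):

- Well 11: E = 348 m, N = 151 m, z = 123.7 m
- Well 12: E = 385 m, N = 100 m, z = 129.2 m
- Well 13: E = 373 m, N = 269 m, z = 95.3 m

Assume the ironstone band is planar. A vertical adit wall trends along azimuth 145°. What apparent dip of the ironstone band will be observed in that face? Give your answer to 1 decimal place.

Two edge vectors: Well 11→Well 12 = (37, -51, 5.5), Well 11→Well 13 = (25, 118, -28.4).
Normal n = (Well 11→Well 12) × (Well 11→Well 13) = (799.4, 1188.3, 5641).
So ∂z/∂E = −n_x/n_z = −0.14171 and ∂z/∂N = −n_y/n_z = −0.21065.
Unit vector along 145° is (sin 145°, cos 145°) = (0.5736, -0.8192).
Slope in that direction = a·(0.5736) + b·(-0.8192) = 0.09127.
Apparent dip = arctan|0.09127| = 5.2° (true dip is 14.2°, so apparent ≤ true as expected).

5.2°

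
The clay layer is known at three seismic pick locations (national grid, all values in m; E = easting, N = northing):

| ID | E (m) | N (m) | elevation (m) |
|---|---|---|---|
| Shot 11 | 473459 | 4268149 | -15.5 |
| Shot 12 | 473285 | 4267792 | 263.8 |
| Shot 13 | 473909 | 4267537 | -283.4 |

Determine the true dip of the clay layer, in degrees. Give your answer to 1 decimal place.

Let the plane be z = a·E + b·N + c.
Shot 12−Shot 11: −174a − 357b = 279.3;  Shot 13−Shot 11: 450a − 612b = −267.9.
Solving gives a = −0.99788, b = −0.29599.
Gradient magnitude |∇z| = √(a² + b²) = √(0.99577 + 0.08761) = 1.04085.
True dip = arctan(1.04085) = 46.1°, dipping toward ENE (azimuth ≈ 073°).

46.1°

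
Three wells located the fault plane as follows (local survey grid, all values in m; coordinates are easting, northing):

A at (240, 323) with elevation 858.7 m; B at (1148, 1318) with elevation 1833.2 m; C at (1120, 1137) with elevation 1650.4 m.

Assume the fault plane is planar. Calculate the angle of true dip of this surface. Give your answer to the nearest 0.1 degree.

Let the plane be z = a·easting + b·northing + c.
B−A: 908a + 995b = 974.5;  C−A: 880a + 814b = 791.7.
Solving gives a = −0.04031, b = 1.01618.
Gradient magnitude |∇z| = √(a² + b²) = √(0.00162 + 1.03262) = 1.01698.
True dip = arctan(1.01698) = 45.5°, dipping toward S (azimuth ≈ 178°).

45.5°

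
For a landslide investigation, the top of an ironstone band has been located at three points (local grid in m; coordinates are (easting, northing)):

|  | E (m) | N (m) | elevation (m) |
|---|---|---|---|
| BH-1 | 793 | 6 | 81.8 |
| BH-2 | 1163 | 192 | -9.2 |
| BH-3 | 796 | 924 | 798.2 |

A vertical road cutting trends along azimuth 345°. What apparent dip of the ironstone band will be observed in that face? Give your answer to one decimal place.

Let the plane be z = a·E + b·N + c.
BH-2−BH-1: 370a + 186b = −91;  BH-3−BH-1: 3a + 918b = 716.4.
Solving gives a = −0.63930, b = 0.78248.
Unit vector along 345° is (sin 345°, cos 345°) = (-0.2588, 0.9659).
Slope in that direction = a·(-0.2588) + b·(0.9659) = 0.92128.
Apparent dip = arctan|0.92128| = 42.7° (true dip is 45.3°, so apparent ≤ true as expected).

42.7°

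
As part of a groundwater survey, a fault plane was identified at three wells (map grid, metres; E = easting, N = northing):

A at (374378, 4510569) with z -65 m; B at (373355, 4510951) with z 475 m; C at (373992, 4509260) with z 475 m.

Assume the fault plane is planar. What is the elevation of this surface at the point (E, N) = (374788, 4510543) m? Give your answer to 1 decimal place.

-310.8 m

Two edge vectors: A→B = (-1023, 382, 540), A→C = (-386, -1309, 540).
Normal n = (A→B) × (A→C) = (913140, 343980, 1486559).
So ∂z/∂E = −n_x/n_z = −0.614264217 and ∂z/∂N = −n_y/n_z = −0.231393439.
Intercept c from A: -65 + 229967.01 + 1043716.07 = 1273618.08.
At (374788, 4510543): z = −230218.9 − 1043710.1 + 1273618.08 = -310.8 m.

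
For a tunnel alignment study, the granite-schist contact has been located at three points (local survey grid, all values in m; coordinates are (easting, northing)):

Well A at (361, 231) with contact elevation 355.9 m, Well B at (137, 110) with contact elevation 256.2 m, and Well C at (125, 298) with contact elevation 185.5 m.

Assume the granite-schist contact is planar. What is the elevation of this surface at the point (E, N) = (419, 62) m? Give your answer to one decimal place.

449.0 m

Two edge vectors: Well A→Well B = (-224, -121, -99.7), Well A→Well C = (-236, 67, -170.4).
Normal n = (Well A→Well B) × (Well A→Well C) = (27298.3, -14640.4, -43564).
So ∂z/∂E = −n_x/n_z = 0.62663 and ∂z/∂N = −n_y/n_z = −0.33607.
Intercept c from Well A: 355.9 − 226.21 + 77.63 = 207.32.
At (419, 62): z = 262.6 − 20.8 + 207.32 = 449.0 m.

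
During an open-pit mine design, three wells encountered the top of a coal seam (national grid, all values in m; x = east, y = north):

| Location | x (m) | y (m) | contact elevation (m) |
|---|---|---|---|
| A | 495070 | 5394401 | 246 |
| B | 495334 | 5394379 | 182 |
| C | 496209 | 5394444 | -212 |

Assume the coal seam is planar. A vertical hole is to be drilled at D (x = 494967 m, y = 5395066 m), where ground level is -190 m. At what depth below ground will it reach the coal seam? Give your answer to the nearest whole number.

Let the plane be z = a·x + b·y + c.
B−A: 264a − 22b = −64;  C−A: 1139a + 43b = −458.
Solving gives a = −0.35232079, b = −1.31875858.
Then c = 246 − a·495070 − b·5394401 = 7288582.07.
At (494967, 5395066): z_contact = −174387.2 − 7114789.6 + 7288582.07 = -594.7 m.
Depth below ground = -190 − (-594.7) = 405 m.

405 m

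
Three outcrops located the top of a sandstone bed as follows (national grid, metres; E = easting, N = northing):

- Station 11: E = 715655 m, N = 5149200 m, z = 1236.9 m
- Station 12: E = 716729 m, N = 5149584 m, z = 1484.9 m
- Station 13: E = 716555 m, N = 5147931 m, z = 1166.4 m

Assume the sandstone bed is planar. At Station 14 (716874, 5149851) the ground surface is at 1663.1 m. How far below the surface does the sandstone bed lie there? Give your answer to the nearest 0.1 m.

107.1 m

Two edge vectors: Station 11→Station 12 = (1074, 384, 248), Station 11→Station 13 = (900, -1269, -70.5).
Normal n = (Station 11→Station 12) × (Station 11→Station 13) = (287640, 298917, -1708506).
So ∂z/∂E = −n_x/n_z = 0.168357618 and ∂z/∂N = −n_y/n_z = 0.174958121.
Intercept c from Station 11: 1236.9 − 120485.97 − 900894.36 = −1020143.43.
At (716874, 5149851): z_contact = 120691.20 + 901008.26 − 1020143.43 = 1556.03 m.
Depth below ground = 1663.1 − 1556.03 = 107.1 m.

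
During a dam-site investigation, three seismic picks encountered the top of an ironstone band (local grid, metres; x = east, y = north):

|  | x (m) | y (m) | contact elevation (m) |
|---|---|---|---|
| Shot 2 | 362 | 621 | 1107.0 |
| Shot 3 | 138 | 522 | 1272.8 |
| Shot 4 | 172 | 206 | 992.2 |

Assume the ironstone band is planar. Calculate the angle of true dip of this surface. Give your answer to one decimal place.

Two edge vectors: Shot 2→Shot 3 = (-224, -99, 165.8), Shot 2→Shot 4 = (-190, -415, -114.8).
Normal n = (Shot 2→Shot 3) × (Shot 2→Shot 4) = (80172.2, -57217.2, 74150).
So ∂z/∂x = −n_x/n_z = −1.08122 and ∂z/∂y = −n_y/n_z = 0.77164.
Gradient magnitude |∇z| = √(a² + b²) = √(1.16903 + 0.59543) = 1.32833.
True dip = arctan(1.32833) = 53.0°, dipping toward SE (azimuth ≈ 126°).

53.0°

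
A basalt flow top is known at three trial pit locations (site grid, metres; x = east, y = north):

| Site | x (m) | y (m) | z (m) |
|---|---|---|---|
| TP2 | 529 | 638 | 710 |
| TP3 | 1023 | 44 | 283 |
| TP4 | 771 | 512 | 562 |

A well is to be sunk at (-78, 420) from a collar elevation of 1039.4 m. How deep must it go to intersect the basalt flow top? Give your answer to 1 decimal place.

Two edge vectors: TP2→TP3 = (494, -594, -427), TP2→TP4 = (242, -126, -148).
Normal n = (TP2→TP3) × (TP2→TP4) = (34110, -30222, 81504).
So ∂z/∂x = −n_x/n_z = −0.418507 and ∂z/∂y = −n_y/n_z = 0.370804.
Intercept c from TP2: 710 + 221.39 − 236.57 = 694.82.
At (-78, 420): z_contact = 32.64 + 155.74 + 694.82 = 883.20 m.
Depth below ground = 1039.4 − 883.20 = 156.2 m.

156.2 m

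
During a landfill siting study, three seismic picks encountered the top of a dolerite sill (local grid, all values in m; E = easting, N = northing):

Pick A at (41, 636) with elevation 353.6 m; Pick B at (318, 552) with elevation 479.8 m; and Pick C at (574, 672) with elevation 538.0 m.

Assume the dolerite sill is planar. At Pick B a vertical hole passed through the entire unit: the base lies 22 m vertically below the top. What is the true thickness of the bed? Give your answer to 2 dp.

19.91 m

Two edge vectors: Pick A→Pick B = (277, -84, 126.2), Pick A→Pick C = (533, 36, 184.4).
Normal n = (Pick A→Pick B) × (Pick A→Pick C) = (-20032.8, 16185.8, 54744).
So ∂z/∂E = −n_x/n_z = 0.36594 and ∂z/∂N = −n_y/n_z = −0.29566.
|∇z| = √(a²+b²) = 0.47045, so dip δ = arctan(0.47045) = 25.19°.
True thickness = vertical thickness × cos δ = 22 × cos 25.19° = 19.91 m.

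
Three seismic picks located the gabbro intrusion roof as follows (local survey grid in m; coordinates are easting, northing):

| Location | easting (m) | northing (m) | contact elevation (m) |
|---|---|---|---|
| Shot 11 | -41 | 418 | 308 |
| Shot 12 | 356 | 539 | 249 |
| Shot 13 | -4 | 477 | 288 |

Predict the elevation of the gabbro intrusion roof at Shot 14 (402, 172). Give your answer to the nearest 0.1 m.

Let the plane be z = a·easting + b·northing + c.
Shot 12−Shot 11: 397a + 121b = −59;  Shot 13−Shot 11: 37a + 59b = −20.
Solving gives a = −0.05600, b = −0.30386.
Then c = 308 − a·-41 − b·418 = 432.72.
At (402, 172): z = −22.5 − 52.3 + 432.72 = 357.9 m.

357.9 m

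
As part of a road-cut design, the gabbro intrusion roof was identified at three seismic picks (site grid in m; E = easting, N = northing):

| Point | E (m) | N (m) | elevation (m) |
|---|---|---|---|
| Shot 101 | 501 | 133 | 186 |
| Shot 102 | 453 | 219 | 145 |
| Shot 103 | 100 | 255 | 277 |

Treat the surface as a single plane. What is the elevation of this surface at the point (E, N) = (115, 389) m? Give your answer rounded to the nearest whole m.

173 m

Let the plane be z = a·E + b·N + c.
Shot 102−Shot 101: −48a + 86b = −41;  Shot 103−Shot 101: −401a + 122b = 91.
Solving gives a = −0.44806, b = −0.72683.
Then c = 186 − a·501 − b·133 = 507.15.
At (115, 389): z = −51.5 − 282.7 + 507.15 = 172.9 m.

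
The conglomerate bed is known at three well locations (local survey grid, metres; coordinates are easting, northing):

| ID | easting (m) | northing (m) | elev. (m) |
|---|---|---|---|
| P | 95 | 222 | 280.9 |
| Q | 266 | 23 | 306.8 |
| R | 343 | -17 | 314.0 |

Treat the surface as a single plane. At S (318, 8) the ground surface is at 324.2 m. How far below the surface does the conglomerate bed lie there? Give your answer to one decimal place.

Let the plane be z = a·easting + b·northing + c.
Q−P: 171a − 199b = 25.9;  R−P: 248a − 239b = 33.1.
Solving gives a = 0.04678, b = −0.08996.
Then c = 280.9 − a·95 − b·222 = 296.43.
At (318, 8): z_contact = 14.87 − 0.72 + 296.43 = 310.58 m.
Depth below ground = 324.2 − 310.58 = 13.6 m.

13.6 m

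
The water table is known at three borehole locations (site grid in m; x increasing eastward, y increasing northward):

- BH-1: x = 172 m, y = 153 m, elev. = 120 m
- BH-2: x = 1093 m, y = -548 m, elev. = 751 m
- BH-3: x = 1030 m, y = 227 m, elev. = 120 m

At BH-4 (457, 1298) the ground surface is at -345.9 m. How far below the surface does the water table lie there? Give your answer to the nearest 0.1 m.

Let the plane be z = a·x + b·y + c.
BH-2−BH-1: 921a − 701b = 631;  BH-3−BH-1: 858a + 74b = 0.
Solving gives a = 0.069733, b = −0.808525.
Then c = 120 − a·172 − b·153 = 231.71.
At (457, 1298): z_contact = 31.87 − 1049.47 + 231.71 = -785.89 m.
Depth below ground = -345.9 − (-785.89) = 440.0 m.

440.0 m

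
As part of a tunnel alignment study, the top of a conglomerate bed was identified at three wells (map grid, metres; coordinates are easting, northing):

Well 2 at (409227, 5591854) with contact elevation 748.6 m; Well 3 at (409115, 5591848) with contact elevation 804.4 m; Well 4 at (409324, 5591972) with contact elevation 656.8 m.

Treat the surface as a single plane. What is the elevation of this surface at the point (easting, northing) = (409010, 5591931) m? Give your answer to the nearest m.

823 m

Two edge vectors: Well 2→Well 3 = (-112, -6, 55.8), Well 2→Well 4 = (97, 118, -91.8).
Normal n = (Well 2→Well 3) × (Well 2→Well 4) = (-6033.6, -4869, -12634).
So ∂z/∂easting = −n_x/n_z = −0.47756847 and ∂z/∂northing = −n_y/n_z = −0.38538863.
Intercept c from Well 2: 748.6 + 195433.91 + 2155036.97 = 2351219.48.
At (409010, 5591931): z = −195330.3 − 2155066.6 + 2351219.48 = 822.6 m.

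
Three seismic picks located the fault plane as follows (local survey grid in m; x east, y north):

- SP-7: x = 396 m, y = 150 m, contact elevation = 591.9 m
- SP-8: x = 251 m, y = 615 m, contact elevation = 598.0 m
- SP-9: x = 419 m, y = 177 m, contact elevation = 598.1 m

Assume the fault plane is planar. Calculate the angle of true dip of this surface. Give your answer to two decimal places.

11.27°

Two edge vectors: SP-7→SP-8 = (-145, 465, 6.1), SP-7→SP-9 = (23, 27, 6.2).
Normal n = (SP-7→SP-8) × (SP-7→SP-9) = (2718.3, 1039.3, -14610).
So ∂z/∂x = −n_x/n_z = 0.18606 and ∂z/∂y = −n_y/n_z = 0.07114.
Gradient magnitude |∇z| = √(a² + b²) = √(0.03462 + 0.00506) = 0.19919.
True dip = arctan(0.19919) = 11.27°, dipping toward WSW (azimuth ≈ 249°).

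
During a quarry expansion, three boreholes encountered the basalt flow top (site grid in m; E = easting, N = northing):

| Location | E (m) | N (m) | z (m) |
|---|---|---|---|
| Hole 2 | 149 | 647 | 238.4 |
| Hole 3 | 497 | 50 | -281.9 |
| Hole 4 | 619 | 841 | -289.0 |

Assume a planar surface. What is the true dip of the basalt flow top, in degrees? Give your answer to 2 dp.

Let the plane be z = a·E + b·N + c.
Hole 3−Hole 2: 348a − 597b = −520.3;  Hole 4−Hole 2: 470a + 194b = −527.4.
Solving gives a = −1.19447, b = 0.17525.
Gradient magnitude |∇z| = √(a² + b²) = √(1.42675 + 0.03071) = 1.20725.
True dip = arctan(1.20725) = 50.36°, dipping toward E (azimuth ≈ 098°).

50.36°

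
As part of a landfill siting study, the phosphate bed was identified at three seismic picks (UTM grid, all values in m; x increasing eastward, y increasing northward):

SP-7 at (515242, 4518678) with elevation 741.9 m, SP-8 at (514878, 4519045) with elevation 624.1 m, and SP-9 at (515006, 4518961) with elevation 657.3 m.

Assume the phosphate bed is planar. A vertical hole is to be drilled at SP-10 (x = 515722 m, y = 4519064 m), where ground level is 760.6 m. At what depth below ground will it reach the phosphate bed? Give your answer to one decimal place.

22.2 m

Two edge vectors: SP-7→SP-8 = (-364, 367, -117.8), SP-7→SP-9 = (-236, 283, -84.6).
Normal n = (SP-7→SP-8) × (SP-7→SP-9) = (2289.2, -2993.6, -16400).
So ∂z/∂x = −n_x/n_z = 0.139585366 and ∂z/∂y = −n_y/n_z = −0.182536585.
Intercept c from SP-7: 741.9 − 71920.24 + 824824.05 = 753645.71.
At (515722, 4519064): z_contact = 71987.24 − 824894.51 + 753645.71 = 738.44 m.
Depth below ground = 760.6 − 738.44 = 22.2 m.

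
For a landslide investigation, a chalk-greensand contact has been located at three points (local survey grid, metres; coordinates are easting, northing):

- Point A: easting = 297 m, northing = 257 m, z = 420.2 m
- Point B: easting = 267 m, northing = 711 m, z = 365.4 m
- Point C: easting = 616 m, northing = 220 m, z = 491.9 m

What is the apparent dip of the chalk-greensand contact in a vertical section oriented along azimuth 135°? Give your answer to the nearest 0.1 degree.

Two edge vectors: Point A→Point B = (-30, 454, -54.8), Point A→Point C = (319, -37, 71.7).
Normal n = (Point A→Point B) × (Point A→Point C) = (30524.2, -15330.2, -143716).
So ∂z/∂easting = −n_x/n_z = 0.21239 and ∂z/∂northing = −n_y/n_z = −0.10667.
Unit vector along 135° is (sin 135°, cos 135°) = (0.7071, -0.7071).
Slope in that direction = a·(0.7071) + b·(-0.7071) = 0.22561.
Apparent dip = arctan|0.22561| = 12.7° (true dip is 13.4°, so apparent ≤ true as expected).

12.7°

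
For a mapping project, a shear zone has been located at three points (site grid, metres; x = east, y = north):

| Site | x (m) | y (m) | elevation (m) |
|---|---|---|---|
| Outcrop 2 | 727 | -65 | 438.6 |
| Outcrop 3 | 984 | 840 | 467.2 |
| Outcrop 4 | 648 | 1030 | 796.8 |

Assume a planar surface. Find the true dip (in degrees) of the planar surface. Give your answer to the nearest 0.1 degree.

Let the plane be z = a·x + b·y + c.
Outcrop 3−Outcrop 2: 257a + 905b = 28.6;  Outcrop 4−Outcrop 2: −79a + 1095b = 358.2.
Solving gives a = −0.82983, b = 0.26725.
Gradient magnitude |∇z| = √(a² + b²) = √(0.68861 + 0.07142) = 0.87180.
True dip = arctan(0.87180) = 41.1°, dipping toward ESE (azimuth ≈ 108°).

41.1°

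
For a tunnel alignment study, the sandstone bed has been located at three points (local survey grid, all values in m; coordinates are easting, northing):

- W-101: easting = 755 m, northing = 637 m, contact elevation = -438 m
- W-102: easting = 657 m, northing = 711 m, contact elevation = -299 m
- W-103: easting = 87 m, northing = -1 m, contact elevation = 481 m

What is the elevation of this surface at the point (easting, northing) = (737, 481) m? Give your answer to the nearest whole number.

Two edge vectors: W-101→W-102 = (-98, 74, 139), W-101→W-103 = (-668, -638, 919).
Normal n = (W-101→W-102) × (W-101→W-103) = (156688, -2790, 111956).
So ∂z/∂easting = −n_x/n_z = −1.39955 and ∂z/∂northing = −n_y/n_z = 0.02492.
Intercept c from W-101: -438 + 1056.66 − 15.87 = 602.79.
At (737, 481): z = −1031.5 + 12.0 + 602.79 = -416.7 m.

-417 m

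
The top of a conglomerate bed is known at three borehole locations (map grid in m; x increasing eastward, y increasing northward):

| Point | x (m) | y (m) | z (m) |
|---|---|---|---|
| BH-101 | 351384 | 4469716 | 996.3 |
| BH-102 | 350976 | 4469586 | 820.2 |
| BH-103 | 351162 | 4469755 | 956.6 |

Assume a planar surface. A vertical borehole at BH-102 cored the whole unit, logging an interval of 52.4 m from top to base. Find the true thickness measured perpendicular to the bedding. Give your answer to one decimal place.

Two edge vectors: BH-101→BH-102 = (-408, -130, -176.1), BH-101→BH-103 = (-222, 39, -39.7).
Normal n = (BH-101→BH-102) × (BH-101→BH-103) = (12028.9, 22896.6, -44772).
So ∂z/∂x = −n_x/n_z = 0.26867 and ∂z/∂y = −n_y/n_z = 0.51140.
|∇z| = √(a²+b²) = 0.57768, so dip δ = arctan(0.57768) = 30.01°.
True thickness = vertical thickness × cos δ = 52.4 × cos 30.01° = 45.4 m.

45.4 m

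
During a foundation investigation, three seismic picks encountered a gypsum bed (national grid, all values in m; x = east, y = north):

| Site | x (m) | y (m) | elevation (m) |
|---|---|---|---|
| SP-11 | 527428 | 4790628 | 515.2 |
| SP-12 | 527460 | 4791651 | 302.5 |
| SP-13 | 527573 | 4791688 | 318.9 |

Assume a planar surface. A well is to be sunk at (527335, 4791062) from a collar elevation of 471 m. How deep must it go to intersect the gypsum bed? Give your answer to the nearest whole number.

69 m

Two edge vectors: SP-11→SP-12 = (32, 1023, -212.7), SP-11→SP-13 = (145, 1060, -196.3).
Normal n = (SP-11→SP-12) × (SP-11→SP-13) = (24647.1, -24559.9, -114415).
So ∂z/∂x = −n_x/n_z = 0.21541843 and ∂z/∂y = −n_y/n_z = −0.21465630.
Intercept c from SP-11: 515.2 − 113617.71 + 1028338.46 = 915235.94.
At (527335, 4791062): z_contact = 113597.7 − 1028431.6 + 915235.94 = 402.0 m.
Depth below ground = 471 − 402.0 = 69 m.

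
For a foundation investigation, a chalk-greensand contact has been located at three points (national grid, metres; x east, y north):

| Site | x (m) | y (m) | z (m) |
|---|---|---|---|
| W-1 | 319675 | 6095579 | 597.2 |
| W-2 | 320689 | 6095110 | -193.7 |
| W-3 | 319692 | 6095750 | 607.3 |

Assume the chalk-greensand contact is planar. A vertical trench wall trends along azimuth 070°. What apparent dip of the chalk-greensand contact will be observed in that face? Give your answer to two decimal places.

32.27°

Two edge vectors: W-1→W-2 = (1014, -469, -790.9), W-1→W-3 = (17, 171, 10.1).
Normal n = (W-1→W-2) × (W-1→W-3) = (130507, -23686.7, 181367).
So ∂z/∂x = −n_x/n_z = −0.71957 and ∂z/∂y = −n_y/n_z = 0.13060.
Unit vector along 070° is (sin 70°, cos 70°) = (0.9397, 0.3420).
Slope in that direction = a·(0.9397) + b·(0.3420) = −0.63151.
Apparent dip = arctan|0.63151| = 32.27° (true dip is 36.2°, so apparent ≤ true as expected).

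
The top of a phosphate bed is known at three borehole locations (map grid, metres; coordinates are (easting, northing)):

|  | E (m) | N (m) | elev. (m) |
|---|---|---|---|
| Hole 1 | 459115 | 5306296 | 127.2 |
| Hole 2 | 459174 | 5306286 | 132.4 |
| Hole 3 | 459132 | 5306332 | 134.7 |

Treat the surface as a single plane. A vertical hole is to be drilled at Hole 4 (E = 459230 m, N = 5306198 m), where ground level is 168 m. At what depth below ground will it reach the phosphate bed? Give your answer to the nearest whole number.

Let the plane be z = a·E + b·N + c.
Hole 2−Hole 1: 59a − 10b = 5.2;  Hole 3−Hole 1: 17a + 36b = 7.5.
Solving gives a = 0.11429817, b = 0.15435920.
Then c = 127.2 − a·459115 − b·5306296 = −871424.40.
At (459230, 5306198): z_contact = 52489.1 + 819060.5 − 871424.40 = 125.2 m.
Depth below ground = 168 − 125.2 = 43 m.

43 m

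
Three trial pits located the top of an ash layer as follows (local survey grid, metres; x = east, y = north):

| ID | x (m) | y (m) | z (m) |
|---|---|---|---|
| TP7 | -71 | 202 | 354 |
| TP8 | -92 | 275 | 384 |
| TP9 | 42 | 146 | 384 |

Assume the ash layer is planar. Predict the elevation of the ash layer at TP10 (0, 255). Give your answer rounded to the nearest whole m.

423 m

Let the plane be z = a·x + b·y + c.
TP8−TP7: −21a + 73b = 30;  TP9−TP7: 113a − 56b = 30.
Solving gives a = 0.54715, b = 0.56836.
Then c = 354 − a·-71 − b·202 = 278.04.
At (0, 255): z = 0.0 + 144.9 + 278.04 = 423.0 m.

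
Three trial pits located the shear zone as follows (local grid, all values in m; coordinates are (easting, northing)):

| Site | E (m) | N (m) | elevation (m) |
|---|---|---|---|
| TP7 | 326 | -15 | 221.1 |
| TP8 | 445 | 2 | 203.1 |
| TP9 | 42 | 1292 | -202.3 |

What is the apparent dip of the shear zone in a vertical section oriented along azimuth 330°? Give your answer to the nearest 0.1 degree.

Let the plane be z = a·E + b·N + c.
TP8−TP7: 119a + 17b = −18;  TP9−TP7: −284a + 1307b = −423.4.
Solving gives a = −0.10182, b = −0.34607.
Unit vector along 330° is (sin 330°, cos 330°) = (-0.5000, 0.8660).
Slope in that direction = a·(-0.5000) + b·(0.8660) = −0.24880.
Apparent dip = arctan|0.24880| = 14.0° (true dip is 19.8°, so apparent ≤ true as expected).

14.0°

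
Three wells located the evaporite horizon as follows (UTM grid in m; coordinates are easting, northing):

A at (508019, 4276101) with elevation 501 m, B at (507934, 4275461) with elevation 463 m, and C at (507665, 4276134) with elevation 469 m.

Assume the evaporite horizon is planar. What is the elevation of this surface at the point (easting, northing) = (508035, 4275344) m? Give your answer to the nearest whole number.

467 m

Let the plane be z = a·easting + b·northing + c.
B−A: −85a − 640b = −38;  C−A: −354a + 33b = −32.
Solving gives a = 0.09475726, b = 0.04679005.
Then c = 501 − a·508019 − b·4276101 = −247716.47.
At (508035, 4275344): z = 48140.0 + 200043.6 − 247716.47 = 467.1 m.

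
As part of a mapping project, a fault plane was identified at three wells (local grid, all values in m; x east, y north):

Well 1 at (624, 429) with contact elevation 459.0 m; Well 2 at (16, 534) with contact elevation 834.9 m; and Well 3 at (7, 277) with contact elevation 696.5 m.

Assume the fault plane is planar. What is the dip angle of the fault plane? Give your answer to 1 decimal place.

37.4°

Two edge vectors: Well 1→Well 2 = (-608, 105, 375.9), Well 1→Well 3 = (-617, -152, 237.5).
Normal n = (Well 1→Well 2) × (Well 1→Well 3) = (82074.3, -87530.3, 157201).
So ∂z/∂x = −n_x/n_z = −0.52210 and ∂z/∂y = −n_y/n_z = 0.55680.
Gradient magnitude |∇z| = √(a² + b²) = √(0.27259 + 0.31003) = 0.76329.
True dip = arctan(0.76329) = 37.4°, dipping toward SE (azimuth ≈ 137°).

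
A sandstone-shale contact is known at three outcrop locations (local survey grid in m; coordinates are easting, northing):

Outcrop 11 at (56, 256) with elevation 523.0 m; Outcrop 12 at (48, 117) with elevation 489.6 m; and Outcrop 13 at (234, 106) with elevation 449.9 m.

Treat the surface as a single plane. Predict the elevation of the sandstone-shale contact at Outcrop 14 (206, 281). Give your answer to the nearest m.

500 m

Let the plane be z = a·easting + b·northing + c.
Outcrop 12−Outcrop 11: −8a − 139b = −33.4;  Outcrop 13−Outcrop 11: 178a − 150b = −73.1.
Solving gives a = −0.19855, b = 0.25172.
Then c = 523 − a·56 − b·256 = 469.68.
At (206, 281): z = −40.9 + 70.7 + 469.68 = 499.5 m.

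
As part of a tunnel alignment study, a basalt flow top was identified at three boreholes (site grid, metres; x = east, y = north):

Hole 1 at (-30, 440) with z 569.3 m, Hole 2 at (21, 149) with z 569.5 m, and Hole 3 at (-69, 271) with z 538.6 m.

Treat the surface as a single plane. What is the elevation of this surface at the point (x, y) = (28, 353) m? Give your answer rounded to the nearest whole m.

Let the plane be z = a·x + b·y + c.
Hole 2−Hole 1: 51a − 291b = 0.2;  Hole 3−Hole 1: −39a − 169b = −30.7.
Solving gives a = 0.44909, b = 0.07802.
Then c = 569.3 − a·-30 − b·440 = 548.44.
At (28, 353): z = 12.6 + 27.5 + 548.44 = 588.6 m.

589 m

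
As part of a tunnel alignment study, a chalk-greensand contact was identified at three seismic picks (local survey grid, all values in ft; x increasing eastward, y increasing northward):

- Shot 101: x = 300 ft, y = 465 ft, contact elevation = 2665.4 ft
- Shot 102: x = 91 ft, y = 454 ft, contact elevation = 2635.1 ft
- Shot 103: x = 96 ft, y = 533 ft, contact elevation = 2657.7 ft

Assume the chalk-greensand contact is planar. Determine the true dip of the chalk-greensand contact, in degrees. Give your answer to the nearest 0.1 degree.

Two edge vectors: Shot 101→Shot 102 = (-209, -11, -30.3), Shot 101→Shot 103 = (-204, 68, -7.7).
Normal n = (Shot 101→Shot 102) × (Shot 101→Shot 103) = (2145.1, 4571.9, -16456).
So ∂z/∂x = −n_x/n_z = 0.13035 and ∂z/∂y = −n_y/n_z = 0.27783.
Gradient magnitude |∇z| = √(a² + b²) = √(0.01699 + 0.07719) = 0.30689.
True dip = arctan(0.30689) = 17.1°, dipping toward SSW (azimuth ≈ 205°).

17.1°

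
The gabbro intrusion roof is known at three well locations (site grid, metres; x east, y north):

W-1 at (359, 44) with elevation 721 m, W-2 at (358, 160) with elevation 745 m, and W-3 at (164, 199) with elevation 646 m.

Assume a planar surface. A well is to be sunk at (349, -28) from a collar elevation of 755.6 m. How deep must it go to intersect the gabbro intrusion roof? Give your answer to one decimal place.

55.4 m

Let the plane be z = a·x + b·y + c.
W-2−W-1: −1a + 116b = 24;  W-3−W-1: −195a + 155b = −75.
Solving gives a = 0.55286, b = 0.21166.
Then c = 721 − a·359 − b·44 = 513.21.
At (349, -28): z_contact = 192.95 − 5.93 + 513.21 = 700.23 m.
Depth below ground = 755.6 − 700.23 = 55.4 m.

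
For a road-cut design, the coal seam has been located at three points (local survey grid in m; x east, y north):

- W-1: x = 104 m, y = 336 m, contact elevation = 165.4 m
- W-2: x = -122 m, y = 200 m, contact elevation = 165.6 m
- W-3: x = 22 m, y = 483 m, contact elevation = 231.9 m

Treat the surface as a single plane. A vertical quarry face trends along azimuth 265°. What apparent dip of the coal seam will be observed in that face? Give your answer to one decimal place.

9.9°

Let the plane be z = a·x + b·y + c.
W-2−W-1: −226a − 136b = 0.2;  W-3−W-1: −82a + 147b = 66.5.
Solving gives a = −0.20448, b = 0.33832.
Unit vector along 265° is (sin 265°, cos 265°) = (-0.9962, -0.0872).
Slope in that direction = a·(-0.9962) + b·(-0.0872) = 0.17421.
Apparent dip = arctan|0.17421| = 9.9° (true dip is 21.6°, so apparent ≤ true as expected).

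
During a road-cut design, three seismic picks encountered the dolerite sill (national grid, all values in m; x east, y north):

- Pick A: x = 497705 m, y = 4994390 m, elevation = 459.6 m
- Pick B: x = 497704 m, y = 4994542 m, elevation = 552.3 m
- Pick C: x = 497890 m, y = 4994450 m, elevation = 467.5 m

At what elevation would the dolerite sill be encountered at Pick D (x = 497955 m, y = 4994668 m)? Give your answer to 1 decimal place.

590.2 m

Two edge vectors: Pick A→Pick B = (-1, 152, 92.7), Pick A→Pick C = (185, 60, 7.9).
Normal n = (Pick A→Pick B) × (Pick A→Pick C) = (-4361.2, 17157.4, -28180).
So ∂z/∂x = −n_x/n_z = −0.154762243 and ∂z/∂y = −n_y/n_z = 0.608850248.
Intercept c from Pick A: 459.6 + 77025.94 − 3040835.59 = −2963350.05.
At (497955, 4994668): z = −77064.6 + 3041004.9 − 2963350.05 = 590.2 m.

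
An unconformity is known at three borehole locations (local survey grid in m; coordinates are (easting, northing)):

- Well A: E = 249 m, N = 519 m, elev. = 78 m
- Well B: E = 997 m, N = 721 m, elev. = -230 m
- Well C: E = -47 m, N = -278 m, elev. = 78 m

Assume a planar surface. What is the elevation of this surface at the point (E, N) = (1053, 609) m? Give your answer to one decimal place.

-274.7 m

Let the plane be z = a·E + b·N + c.
Well B−Well A: 748a + 202b = −308;  Well C−Well A: −296a − 797b = 0.
Solving gives a = −0.457667, b = 0.169974.
Then c = 78 − a·249 − b·519 = 103.74.
At (1053, 609): z = −481.9 + 103.5 + 103.74 = -274.7 m.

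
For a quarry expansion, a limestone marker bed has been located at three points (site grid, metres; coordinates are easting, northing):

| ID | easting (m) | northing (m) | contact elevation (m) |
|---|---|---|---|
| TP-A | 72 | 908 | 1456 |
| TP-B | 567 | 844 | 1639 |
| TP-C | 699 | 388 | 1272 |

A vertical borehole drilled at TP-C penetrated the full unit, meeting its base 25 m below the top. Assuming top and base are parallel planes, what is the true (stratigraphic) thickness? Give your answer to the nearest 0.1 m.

Let the plane be z = a·easting + b·northing + c.
TP-B−TP-A: 495a − 64b = 183;  TP-C−TP-A: 627a − 520b = −184.
Solving gives a = 0.49218, b = 0.94730.
|∇z| = √(a²+b²) = 1.06752, so dip δ = arctan(1.06752) = 46.87°.
True thickness = vertical thickness × cos δ = 25 × cos 46.87° = 17.1 m.

17.1 m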